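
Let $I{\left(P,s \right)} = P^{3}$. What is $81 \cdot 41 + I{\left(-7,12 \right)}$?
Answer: $2978$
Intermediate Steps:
$81 \cdot 41 + I{\left(-7,12 \right)} = 81 \cdot 41 + \left(-7\right)^{3} = 3321 - 343 = 2978$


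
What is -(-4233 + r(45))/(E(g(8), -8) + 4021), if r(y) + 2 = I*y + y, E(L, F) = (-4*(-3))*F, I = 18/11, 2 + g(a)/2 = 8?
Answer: 9056/8635 ≈ 1.0488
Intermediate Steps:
g(a) = 12 (g(a) = -4 + 2*8 = -4 + 16 = 12)
I = 18/11 (I = 18*(1/11) = 18/11 ≈ 1.6364)
E(L, F) = 12*F
r(y) = -2 + 29*y/11 (r(y) = -2 + (18*y/11 + y) = -2 + 29*y/11)
-(-4233 + r(45))/(E(g(8), -8) + 4021) = -(-4233 + (-2 + (29/11)*45))/(12*(-8) + 4021) = -(-4233 + (-2 + 1305/11))/(-96 + 4021) = -(-4233 + 1283/11)/3925 = -(-45280)/(11*3925) = -1*(-9056/8635) = 9056/8635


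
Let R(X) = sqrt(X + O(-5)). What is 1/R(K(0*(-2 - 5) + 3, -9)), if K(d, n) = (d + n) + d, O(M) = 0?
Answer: -I*sqrt(3)/3 ≈ -0.57735*I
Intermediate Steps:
K(d, n) = n + 2*d
R(X) = sqrt(X) (R(X) = sqrt(X + 0) = sqrt(X))
1/R(K(0*(-2 - 5) + 3, -9)) = 1/(sqrt(-9 + 2*(0*(-2 - 5) + 3))) = 1/(sqrt(-9 + 2*(0*(-7) + 3))) = 1/(sqrt(-9 + 2*(0 + 3))) = 1/(sqrt(-9 + 2*3)) = 1/(sqrt(-9 + 6)) = 1/(sqrt(-3)) = 1/(I*sqrt(3)) = -I*sqrt(3)/3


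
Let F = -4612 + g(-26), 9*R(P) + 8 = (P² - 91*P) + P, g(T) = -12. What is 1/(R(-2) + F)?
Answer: -9/41440 ≈ -0.00021718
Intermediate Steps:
R(P) = -8/9 - 10*P + P²/9 (R(P) = -8/9 + ((P² - 91*P) + P)/9 = -8/9 + (P² - 90*P)/9 = -8/9 + (-10*P + P²/9) = -8/9 - 10*P + P²/9)
F = -4624 (F = -4612 - 12 = -4624)
1/(R(-2) + F) = 1/((-8/9 - 10*(-2) + (⅑)*(-2)²) - 4624) = 1/((-8/9 + 20 + (⅑)*4) - 4624) = 1/((-8/9 + 20 + 4/9) - 4624) = 1/(176/9 - 4624) = 1/(-41440/9) = -9/41440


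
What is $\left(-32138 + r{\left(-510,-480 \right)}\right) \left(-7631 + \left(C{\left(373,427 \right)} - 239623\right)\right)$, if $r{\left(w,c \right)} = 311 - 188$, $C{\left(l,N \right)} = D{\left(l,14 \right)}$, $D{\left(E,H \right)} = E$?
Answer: $7903895215$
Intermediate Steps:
$C{\left(l,N \right)} = l$
$r{\left(w,c \right)} = 123$ ($r{\left(w,c \right)} = 311 - 188 = 123$)
$\left(-32138 + r{\left(-510,-480 \right)}\right) \left(-7631 + \left(C{\left(373,427 \right)} - 239623\right)\right) = \left(-32138 + 123\right) \left(-7631 + \left(373 - 239623\right)\right) = - 32015 \left(-7631 + \left(373 - 239623\right)\right) = - 32015 \left(-7631 - 239250\right) = \left(-32015\right) \left(-246881\right) = 7903895215$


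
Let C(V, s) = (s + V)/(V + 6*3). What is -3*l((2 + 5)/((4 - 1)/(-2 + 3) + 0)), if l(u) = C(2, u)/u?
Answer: -39/140 ≈ -0.27857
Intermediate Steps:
C(V, s) = (V + s)/(18 + V) (C(V, s) = (V + s)/(V + 18) = (V + s)/(18 + V))
l(u) = (1/10 + u/20)/u (l(u) = ((2 + u)/(18 + 2))/u = ((2 + u)/20)/u = (1/10 + u/20)/u)
-3*l((2 + 5)/((4 - 1)/(-2 + 3) + 0)) = -3*(2 + (2 + 5)/((4 - 1)/(-2 + 3) + 0))/(20*((2 + 5)/((4 - 1)/(-2 + 3) + 0))) = -3*(2 + 7/(3/1 + 0))/(20*(7/(3/1 + 0))) = -3*(2 + 7/(3*1 + 0))/(20*(7/(3*1 + 0))) = -3*(2 + 7/(3 + 0))/(20*(7/(3 + 0))) = -3*(2 + 7/3)/(20*(7/3)) = -3*(2 + 7*(1/3))/(20*(7*(1/3))) = -3*(2 + 7/3)/(20*7/3) = -3*3*13/(20*7*3) = -3*13/140 = -39/140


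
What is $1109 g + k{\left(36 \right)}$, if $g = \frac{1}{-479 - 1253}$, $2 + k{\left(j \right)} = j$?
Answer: $\frac{57779}{1732} \approx 33.36$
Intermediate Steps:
$k{\left(j \right)} = -2 + j$
$g = - \frac{1}{1732}$ ($g = \frac{1}{-1732} = - \frac{1}{1732} \approx -0.00057737$)
$1109 g + k{\left(36 \right)} = 1109 \left(- \frac{1}{1732}\right) + \left(-2 + 36\right) = - \frac{1109}{1732} + 34 = \frac{57779}{1732}$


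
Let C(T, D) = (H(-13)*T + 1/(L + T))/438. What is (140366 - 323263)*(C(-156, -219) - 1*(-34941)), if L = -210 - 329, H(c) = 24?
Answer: -1944887874270913/304410 ≈ -6.3890e+9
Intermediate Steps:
L = -539
C(T, D) = 1/(438*(-539 + T)) + 4*T/73 (C(T, D) = (24*T + 1/(-539 + T))/438 = (1/(-539 + T) + 24*T)*(1/438) = 1/(438*(-539 + T)) + 4*T/73)
(140366 - 323263)*(C(-156, -219) - 1*(-34941)) = (140366 - 323263)*((1 - 12936*(-156) + 24*(-156)²)/(438*(-539 - 156)) - 1*(-34941)) = -182897*((1/438)*(1 + 2018016 + 24*24336)/(-695) + 34941) = -182897*((1/438)*(-1/695)*(1 + 2018016 + 584064) + 34941) = -182897*((1/438)*(-1/695)*2602081 + 34941) = -182897*(-2602081/304410 + 34941) = -182897*10633787729/304410 = -1944887874270913/304410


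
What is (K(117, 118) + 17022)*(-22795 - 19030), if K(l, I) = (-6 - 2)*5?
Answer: -710272150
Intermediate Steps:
K(l, I) = -40 (K(l, I) = -8*5 = -40)
(K(117, 118) + 17022)*(-22795 - 19030) = (-40 + 17022)*(-22795 - 19030) = 16982*(-41825) = -710272150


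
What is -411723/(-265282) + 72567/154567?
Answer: 3603891645/1782775778 ≈ 2.0215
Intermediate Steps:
-411723/(-265282) + 72567/154567 = -411723*(-1/265282) + 72567*(1/154567) = 17901/11534 + 72567/154567 = 3603891645/1782775778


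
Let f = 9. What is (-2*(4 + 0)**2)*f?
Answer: -288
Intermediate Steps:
(-2*(4 + 0)**2)*f = -2*(4 + 0)**2*9 = -2*4**2*9 = -2*16*9 = -32*9 = -288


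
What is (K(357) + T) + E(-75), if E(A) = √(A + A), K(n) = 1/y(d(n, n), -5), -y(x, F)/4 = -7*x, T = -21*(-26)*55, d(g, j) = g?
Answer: 300179881/9996 + 5*I*√6 ≈ 30030.0 + 12.247*I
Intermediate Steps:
T = 30030 (T = 546*55 = 30030)
y(x, F) = 28*x (y(x, F) = -(-28)*x = 28*x)
K(n) = 1/(28*n)
E(A) = √2*√A (E(A) = √(2*A) = √2*√A)
(K(357) + T) + E(-75) = ((1/28)/357 + 30030) + √2*√(-75) = ((1/28)*(1/357) + 30030) + √2*(5*I*√3) = (1/9996 + 30030) + 5*I*√6 = 300179881/9996 + 5*I*√6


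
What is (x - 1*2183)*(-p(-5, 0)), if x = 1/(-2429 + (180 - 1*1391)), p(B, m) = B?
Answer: -7946121/728 ≈ -10915.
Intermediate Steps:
x = -1/3640 (x = 1/(-2429 + (180 - 1391)) = 1/(-2429 - 1211) = 1/(-3640) = -1/3640 ≈ -0.00027473)
(x - 1*2183)*(-p(-5, 0)) = (-1/3640 - 1*2183)*(-1*(-5)) = (-1/3640 - 2183)*5 = -7946121/3640*5 = -7946121/728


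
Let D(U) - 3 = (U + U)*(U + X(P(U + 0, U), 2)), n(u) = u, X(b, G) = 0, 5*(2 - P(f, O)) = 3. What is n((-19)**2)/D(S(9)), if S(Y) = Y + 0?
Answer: 361/165 ≈ 2.1879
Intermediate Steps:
P(f, O) = 7/5 (P(f, O) = 2 - 1/5*3 = 2 - 3/5 = 7/5)
S(Y) = Y
D(U) = 3 + 2*U**2 (D(U) = 3 + (U + U)*(U + 0) = 3 + (2*U)*U = 3 + 2*U**2)
n((-19)**2)/D(S(9)) = (-19)**2/(3 + 2*9**2) = 361/(3 + 2*81) = 361/(3 + 162) = 361/165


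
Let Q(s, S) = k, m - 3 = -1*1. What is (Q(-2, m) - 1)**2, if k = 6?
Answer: 25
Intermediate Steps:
m = 2 (m = 3 - 1*1 = 3 - 1 = 2)
Q(s, S) = 6
(Q(-2, m) - 1)**2 = (6 - 1)**2 = 5**2 = 25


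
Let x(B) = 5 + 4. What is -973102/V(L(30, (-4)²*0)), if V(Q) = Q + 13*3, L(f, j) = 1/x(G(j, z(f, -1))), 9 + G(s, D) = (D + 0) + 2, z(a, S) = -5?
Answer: -4378959/176 ≈ -24880.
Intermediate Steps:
G(s, D) = -7 + D (G(s, D) = -9 + ((D + 0) + 2) = -9 + (D + 2) = -9 + (2 + D) = -7 + D)
x(B) = 9
L(f, j) = ⅑ (L(f, j) = 1/9 = ⅑)
V(Q) = 39 + Q (V(Q) = Q + 39 = 39 + Q)
-973102/V(L(30, (-4)²*0)) = -973102/(39 + ⅑) = -973102/352/9 = -973102*9/352 = -4378959/176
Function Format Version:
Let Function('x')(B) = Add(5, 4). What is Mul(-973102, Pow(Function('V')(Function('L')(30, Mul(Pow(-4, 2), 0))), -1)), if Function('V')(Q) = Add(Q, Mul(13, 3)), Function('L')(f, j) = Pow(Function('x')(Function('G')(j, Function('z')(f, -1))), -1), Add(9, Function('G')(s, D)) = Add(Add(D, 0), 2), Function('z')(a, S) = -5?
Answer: Rational(-4378959, 176) ≈ -24880.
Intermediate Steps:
Function('G')(s, D) = Add(-7, D) (Function('G')(s, D) = Add(-9, Add(Add(D, 0), 2)) = Add(-9, Add(D, 2)) = Add(-9, Add(2, D)) = Add(-7, D))
Function('x')(B) = 9
Function('L')(f, j) = Rational(1, 9) (Function('L')(f, j) = Pow(9, -1) = Rational(1, 9))
Function('V')(Q) = Add(39, Q) (Function('V')(Q) = Add(Q, 39) = Add(39, Q))
Mul(-973102, Pow(Function('V')(Function('L')(30, Mul(Pow(-4, 2), 0))), -1)) = Mul(-973102, Pow(Add(39, Rational(1, 9)), -1)) = Mul(-973102, Pow(Rational(352, 9), -1)) = Mul(-973102, Rational(9, 352)) = Rational(-4378959, 176)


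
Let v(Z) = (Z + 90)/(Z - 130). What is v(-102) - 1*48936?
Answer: -2838285/58 ≈ -48936.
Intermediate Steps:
v(Z) = (90 + Z)/(-130 + Z)
v(-102) - 1*48936 = (90 - 102)/(-130 - 102) - 1*48936 = -12/(-232) - 48936 = -1/232*(-12) - 48936 = 3/58 - 48936 = -2838285/58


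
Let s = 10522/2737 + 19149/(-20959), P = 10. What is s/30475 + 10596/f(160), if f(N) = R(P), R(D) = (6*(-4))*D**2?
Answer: -61744788072911/13985534095400 ≈ -4.4149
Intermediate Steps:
R(D) = -24*D**2
f(N) = -2400 (f(N) = -24*10**2 = -24*100 = -2400)
s = 168119785/57364783 (s = 10522*(1/2737) + 19149*(-1/20959) = 10522/2737 - 19149/20959 = 168119785/57364783 ≈ 2.9307)
s/30475 + 10596/f(160) = (168119785/57364783)/30475 + 10596/(-2400) = (168119785/57364783)*(1/30475) + 10596*(-1/2400) = 33623957/349638352385 - 883/200 = -61744788072911/13985534095400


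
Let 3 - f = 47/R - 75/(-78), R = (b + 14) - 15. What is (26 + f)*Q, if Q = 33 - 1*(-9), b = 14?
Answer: 13335/13 ≈ 1025.8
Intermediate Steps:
Q = 42 (Q = 33 + 9 = 42)
R = 13 (R = (14 + 14) - 15 = 28 - 15 = 13)
f = -41/26 (f = 3 - (47/13 - 75/(-78)) = 3 - (47*(1/13) - 75*(-1/78)) = 3 - (47/13 + 25/26) = 3 - 1*119/26 = 3 - 119/26 = -41/26 ≈ -1.5769)
(26 + f)*Q = (26 - 41/26)*42 = (635/26)*42 = 13335/13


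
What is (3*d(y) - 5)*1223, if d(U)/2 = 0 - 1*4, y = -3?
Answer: -35467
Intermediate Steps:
d(U) = -8 (d(U) = 2*(0 - 1*4) = 2*(0 - 4) = 2*(-4) = -8)
(3*d(y) - 5)*1223 = (3*(-8) - 5)*1223 = (-24 - 5)*1223 = -29*1223 = -35467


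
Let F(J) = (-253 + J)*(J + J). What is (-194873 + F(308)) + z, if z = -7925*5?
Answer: -200618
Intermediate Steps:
F(J) = 2*J*(-253 + J) (F(J) = (-253 + J)*(2*J) = 2*J*(-253 + J))
z = -39625
(-194873 + F(308)) + z = (-194873 + 2*308*(-253 + 308)) - 39625 = (-194873 + 2*308*55) - 39625 = (-194873 + 33880) - 39625 = -160993 - 39625 = -200618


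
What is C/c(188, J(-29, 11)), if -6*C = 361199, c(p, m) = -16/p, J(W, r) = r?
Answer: 16976353/24 ≈ 7.0735e+5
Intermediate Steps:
C = -361199/6 (C = -1/6*361199 = -361199/6 ≈ -60200.)
C/c(188, J(-29, 11)) = -361199/(6*((-16/188))) = -361199/(6*((-16*1/188))) = -361199/(6*(-4/47)) = -361199/6*(-47/4) = 16976353/24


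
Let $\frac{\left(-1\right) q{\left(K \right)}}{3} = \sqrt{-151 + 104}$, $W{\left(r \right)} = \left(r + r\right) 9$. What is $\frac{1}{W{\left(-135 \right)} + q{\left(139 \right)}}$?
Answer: $\frac{i}{3 \left(\sqrt{47} - 810 i\right)} \approx -0.00041149 + 3.4828 \cdot 10^{-6} i$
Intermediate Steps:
$W{\left(r \right)} = 18 r$ ($W{\left(r \right)} = 2 r 9 = 18 r$)
$q{\left(K \right)} = - 3 i \sqrt{47}$ ($q{\left(K \right)} = - 3 \sqrt{-151 + 104} = - 3 \sqrt{-47} = - 3 i \sqrt{47}$)
$\frac{1}{W{\left(-135 \right)} + q{\left(139 \right)}} = \frac{1}{18 \left(-135\right) - 3 i \sqrt{47}} = \frac{1}{-2430 - 3 i \sqrt{47}}$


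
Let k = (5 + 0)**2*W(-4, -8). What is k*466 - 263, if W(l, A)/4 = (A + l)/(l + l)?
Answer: 69637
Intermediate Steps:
W(l, A) = 2*(A + l)/l (W(l, A) = 4*((A + l)/(l + l)) = 4*((A + l)/((2*l))) = 4*((A + l)*(1/(2*l))) = 4*((A + l)/(2*l)) = 2*(A + l)/l)
k = 150 (k = (5 + 0)**2*(2 + 2*(-8)/(-4)) = 5**2*(2 + 2*(-8)*(-1/4)) = 25*(2 + 4) = 25*6 = 150)
k*466 - 263 = 150*466 - 263 = 69900 - 263 = 69637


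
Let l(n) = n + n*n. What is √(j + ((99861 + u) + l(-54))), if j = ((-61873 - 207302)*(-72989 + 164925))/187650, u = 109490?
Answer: √13969404229/417 ≈ 283.43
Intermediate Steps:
l(n) = n + n²
j = -164979152/1251 (j = -269175*91936*(1/187650) = -24746872800*1/187650 = -164979152/1251 ≈ -1.3188e+5)
√(j + ((99861 + u) + l(-54))) = √(-164979152/1251 + ((99861 + 109490) - 54*(1 - 54))) = √(-164979152/1251 + (209351 - 54*(-53))) = √(-164979152/1251 + (209351 + 2862)) = √(-164979152/1251 + 212213) = √(100499311/1251) = √13969404229/417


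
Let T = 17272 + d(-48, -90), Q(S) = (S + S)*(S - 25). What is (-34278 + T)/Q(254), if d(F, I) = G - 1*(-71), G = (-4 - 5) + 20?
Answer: -4231/29083 ≈ -0.14548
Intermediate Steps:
G = 11 (G = -9 + 20 = 11)
Q(S) = 2*S*(-25 + S) (Q(S) = (2*S)*(-25 + S) = 2*S*(-25 + S))
d(F, I) = 82 (d(F, I) = 11 - 1*(-71) = 11 + 71 = 82)
T = 17354 (T = 17272 + 82 = 17354)
(-34278 + T)/Q(254) = (-34278 + 17354)/((2*254*(-25 + 254))) = -16924/(2*254*229) = -16924/116332 = -16924*1/116332 = -4231/29083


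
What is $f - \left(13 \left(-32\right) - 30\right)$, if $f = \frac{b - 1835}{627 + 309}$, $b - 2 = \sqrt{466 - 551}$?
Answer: $\frac{10657}{24} + \frac{i \sqrt{85}}{936} \approx 444.04 + 0.0098499 i$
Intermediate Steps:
$b = 2 + i \sqrt{85}$ ($b = 2 + \sqrt{466 - 551} = 2 + \sqrt{-85} = 2 + i \sqrt{85} \approx 2.0 + 9.2195 i$)
$f = - \frac{47}{24} + \frac{i \sqrt{85}}{936}$ ($f = \frac{\left(2 + i \sqrt{85}\right) - 1835}{627 + 309} = \frac{-1833 + i \sqrt{85}}{936} = \left(-1833 + i \sqrt{85}\right) \frac{1}{936} = - \frac{47}{24} + \frac{i \sqrt{85}}{936} \approx -1.9583 + 0.0098499 i$)
$f - \left(13 \left(-32\right) - 30\right) = \left(- \frac{47}{24} + \frac{i \sqrt{85}}{936}\right) - \left(13 \left(-32\right) - 30\right) = \left(- \frac{47}{24} + \frac{i \sqrt{85}}{936}\right) - \left(-416 - 30\right) = \left(- \frac{47}{24} + \frac{i \sqrt{85}}{936}\right) - -446 = \left(- \frac{47}{24} + \frac{i \sqrt{85}}{936}\right) + 446 = \frac{10657}{24} + \frac{i \sqrt{85}}{936}$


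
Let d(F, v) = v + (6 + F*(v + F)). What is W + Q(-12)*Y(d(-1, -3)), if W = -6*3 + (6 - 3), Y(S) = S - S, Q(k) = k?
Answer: -15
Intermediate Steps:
d(F, v) = 6 + v + F*(F + v) (d(F, v) = v + (6 + F*(F + v)) = 6 + v + F*(F + v))
Y(S) = 0
W = -15 (W = -18 + 3 = -15)
W + Q(-12)*Y(d(-1, -3)) = -15 - 12*0 = -15 + 0 = -15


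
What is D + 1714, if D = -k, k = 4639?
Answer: -2925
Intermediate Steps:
D = -4639 (D = -1*4639 = -4639)
D + 1714 = -4639 + 1714 = -2925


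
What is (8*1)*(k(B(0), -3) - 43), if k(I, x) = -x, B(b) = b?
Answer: -320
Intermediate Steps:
(8*1)*(k(B(0), -3) - 43) = (8*1)*(-1*(-3) - 43) = 8*(3 - 43) = 8*(-40) = -320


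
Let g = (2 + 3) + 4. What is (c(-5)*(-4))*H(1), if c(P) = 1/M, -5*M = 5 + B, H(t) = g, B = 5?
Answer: 18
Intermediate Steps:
g = 9 (g = 5 + 4 = 9)
H(t) = 9
M = -2 (M = -(5 + 5)/5 = -⅕*10 = -2)
c(P) = -½ (c(P) = 1/(-2) = -½)
(c(-5)*(-4))*H(1) = -½*(-4)*9 = 2*9 = 18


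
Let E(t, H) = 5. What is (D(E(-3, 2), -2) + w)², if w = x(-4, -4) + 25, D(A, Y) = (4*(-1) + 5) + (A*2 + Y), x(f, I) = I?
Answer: 900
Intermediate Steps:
D(A, Y) = 1 + Y + 2*A (D(A, Y) = (-4 + 5) + (2*A + Y) = 1 + (Y + 2*A) = 1 + Y + 2*A)
w = 21 (w = -4 + 25 = 21)
(D(E(-3, 2), -2) + w)² = ((1 - 2 + 2*5) + 21)² = ((1 - 2 + 10) + 21)² = (9 + 21)² = 30² = 900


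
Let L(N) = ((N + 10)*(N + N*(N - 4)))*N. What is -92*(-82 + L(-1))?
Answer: 10856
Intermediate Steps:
L(N) = N*(10 + N)*(N + N*(-4 + N)) (L(N) = ((10 + N)*(N + N*(-4 + N)))*N = N*(10 + N)*(N + N*(-4 + N)))
-92*(-82 + L(-1)) = -92*(-82 + (-1)²*(-30 + (-1)² + 7*(-1))) = -92*(-82 + 1*(-30 + 1 - 7)) = -92*(-82 + 1*(-36)) = -92*(-82 - 36) = -92*(-118) = 10856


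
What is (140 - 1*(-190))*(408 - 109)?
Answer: 98670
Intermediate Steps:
(140 - 1*(-190))*(408 - 109) = (140 + 190)*299 = 330*299 = 98670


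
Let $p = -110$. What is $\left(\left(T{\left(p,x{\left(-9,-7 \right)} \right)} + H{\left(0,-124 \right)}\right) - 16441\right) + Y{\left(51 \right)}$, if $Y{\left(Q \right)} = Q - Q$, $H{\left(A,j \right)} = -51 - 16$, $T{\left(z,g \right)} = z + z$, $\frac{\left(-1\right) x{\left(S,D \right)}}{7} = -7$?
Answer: $-16728$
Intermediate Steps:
$x{\left(S,D \right)} = 49$ ($x{\left(S,D \right)} = \left(-7\right) \left(-7\right) = 49$)
$T{\left(z,g \right)} = 2 z$
$H{\left(A,j \right)} = -67$ ($H{\left(A,j \right)} = -51 - 16 = -67$)
$Y{\left(Q \right)} = 0$
$\left(\left(T{\left(p,x{\left(-9,-7 \right)} \right)} + H{\left(0,-124 \right)}\right) - 16441\right) + Y{\left(51 \right)} = \left(\left(2 \left(-110\right) - 67\right) - 16441\right) + 0 = \left(\left(-220 - 67\right) - 16441\right) + 0 = \left(-287 - 16441\right) + 0 = -16728 + 0 = -16728$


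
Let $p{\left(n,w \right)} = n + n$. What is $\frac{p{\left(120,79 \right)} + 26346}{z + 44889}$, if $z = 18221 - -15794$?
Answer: $\frac{1899}{5636} \approx 0.33694$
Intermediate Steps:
$p{\left(n,w \right)} = 2 n$
$z = 34015$ ($z = 18221 + 15794 = 34015$)
$\frac{p{\left(120,79 \right)} + 26346}{z + 44889} = \frac{2 \cdot 120 + 26346}{34015 + 44889} = \frac{240 + 26346}{78904} = 26586 \cdot \frac{1}{78904} = \frac{1899}{5636}$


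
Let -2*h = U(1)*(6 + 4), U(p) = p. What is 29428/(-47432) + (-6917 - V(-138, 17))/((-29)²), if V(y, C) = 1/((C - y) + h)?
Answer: -472548761/53424525 ≈ -8.8452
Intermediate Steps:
h = -5 (h = -(6 + 4)/2 = -10/2 = -½*10 = -5)
V(y, C) = 1/(-5 + C - y) (V(y, C) = 1/((C - y) - 5) = 1/(-5 + C - y))
29428/(-47432) + (-6917 - V(-138, 17))/((-29)²) = 29428/(-47432) + (-6917 - (-1)/(5 - 138 - 1*17))/((-29)²) = 29428*(-1/47432) + (-6917 - (-1)/(5 - 138 - 17))/841 = -1051/1694 + (-6917 - (-1)/(-150))*(1/841) = -1051/1694 + (-6917 - (-1)*(-1)/150)*(1/841) = -1051/1694 + (-6917 - 1*1/150)*(1/841) = -1051/1694 + (-6917 - 1/150)*(1/841) = -1051/1694 - 1037551/150*1/841 = -1051/1694 - 1037551/126150 = -472548761/53424525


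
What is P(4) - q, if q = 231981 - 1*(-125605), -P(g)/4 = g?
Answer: -357602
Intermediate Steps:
P(g) = -4*g
q = 357586 (q = 231981 + 125605 = 357586)
P(4) - q = -4*4 - 1*357586 = -16 - 357586 = -357602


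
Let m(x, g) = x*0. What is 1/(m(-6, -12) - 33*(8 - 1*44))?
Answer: 1/1188 ≈ 0.00084175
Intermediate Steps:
m(x, g) = 0
1/(m(-6, -12) - 33*(8 - 1*44)) = 1/(0 - 33*(8 - 1*44)) = 1/(0 - 33*(8 - 44)) = 1/(0 - 33*(-36)) = 1/(0 + 1188) = 1/1188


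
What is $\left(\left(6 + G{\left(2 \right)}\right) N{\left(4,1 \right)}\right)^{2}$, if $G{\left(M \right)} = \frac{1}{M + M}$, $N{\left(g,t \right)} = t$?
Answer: $\frac{625}{16} \approx 39.063$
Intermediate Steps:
$G{\left(M \right)} = \frac{1}{2 M}$
$\left(\left(6 + G{\left(2 \right)}\right) N{\left(4,1 \right)}\right)^{2} = \left(\left(6 + \frac{1}{2 \cdot 2}\right) 1\right)^{2} = \left(\left(6 + \frac{1}{2} \cdot \frac{1}{2}\right) 1\right)^{2} = \left(\left(6 + \frac{1}{4}\right) 1\right)^{2} = \left(\frac{25}{4} \cdot 1\right)^{2} = \left(\frac{25}{4}\right)^{2} = \frac{625}{16}$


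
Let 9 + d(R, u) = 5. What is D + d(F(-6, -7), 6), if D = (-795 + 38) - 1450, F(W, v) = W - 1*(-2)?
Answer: -2211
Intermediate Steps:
F(W, v) = 2 + W (F(W, v) = W + 2 = 2 + W)
d(R, u) = -4 (d(R, u) = -9 + 5 = -4)
D = -2207 (D = -757 - 1450 = -2207)
D + d(F(-6, -7), 6) = -2207 - 4 = -2211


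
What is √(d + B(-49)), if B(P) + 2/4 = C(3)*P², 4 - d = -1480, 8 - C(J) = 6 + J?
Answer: I*√3670/2 ≈ 30.29*I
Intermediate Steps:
C(J) = 2 - J (C(J) = 8 - (6 + J) = 8 + (-6 - J) = 2 - J)
d = 1484 (d = 4 - 1*(-1480) = 4 + 1480 = 1484)
B(P) = -½ - P² (B(P) = -½ + (2 - 1*3)*P² = -½ + (2 - 3)*P² = -½ - P²)
√(d + B(-49)) = √(1484 + (-½ - 1*(-49)²)) = √(1484 + (-½ - 1*2401)) = √(1484 + (-½ - 2401)) = √(1484 - 4803/2) = √(-1835/2) = I*√3670/2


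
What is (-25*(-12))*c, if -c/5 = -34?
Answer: 51000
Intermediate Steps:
c = 170 (c = -5*(-34) = 170)
(-25*(-12))*c = -25*(-12)*170 = 300*170 = 51000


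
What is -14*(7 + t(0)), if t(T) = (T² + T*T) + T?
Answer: -98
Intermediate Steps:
t(T) = T + 2*T² (t(T) = (T² + T²) + T = 2*T² + T = T + 2*T²)
-14*(7 + t(0)) = -14*(7 + 0*(1 + 2*0)) = -14*(7 + 0*(1 + 0)) = -14*(7 + 0*1) = -14*(7 + 0) = -14*7 = -98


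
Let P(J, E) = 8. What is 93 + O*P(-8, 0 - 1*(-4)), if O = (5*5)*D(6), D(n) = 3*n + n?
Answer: 4893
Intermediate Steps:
D(n) = 4*n
O = 600 (O = (5*5)*(4*6) = 25*24 = 600)
93 + O*P(-8, 0 - 1*(-4)) = 93 + 600*8 = 93 + 4800 = 4893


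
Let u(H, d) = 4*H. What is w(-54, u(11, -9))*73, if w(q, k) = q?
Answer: -3942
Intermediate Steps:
w(-54, u(11, -9))*73 = -54*73 = -3942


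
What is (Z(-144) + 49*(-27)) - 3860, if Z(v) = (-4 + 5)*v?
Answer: -5327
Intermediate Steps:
Z(v) = v (Z(v) = 1*v = v)
(Z(-144) + 49*(-27)) - 3860 = (-144 + 49*(-27)) - 3860 = (-144 - 1323) - 3860 = -1467 - 3860 = -5327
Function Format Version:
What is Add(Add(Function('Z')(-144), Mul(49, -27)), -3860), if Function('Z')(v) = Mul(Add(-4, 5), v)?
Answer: -5327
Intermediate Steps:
Function('Z')(v) = v (Function('Z')(v) = Mul(1, v) = v)
Add(Add(Function('Z')(-144), Mul(49, -27)), -3860) = Add(Add(-144, Mul(49, -27)), -3860) = Add(Add(-144, -1323), -3860) = Add(-1467, -3860) = -5327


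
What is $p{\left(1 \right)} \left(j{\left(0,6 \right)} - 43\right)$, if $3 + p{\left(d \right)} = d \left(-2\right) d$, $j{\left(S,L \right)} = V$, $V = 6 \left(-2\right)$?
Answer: $275$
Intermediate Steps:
$V = -12$
$j{\left(S,L \right)} = -12$
$p{\left(d \right)} = -3 - 2 d^{2}$ ($p{\left(d \right)} = -3 + d \left(-2\right) d = -3 + - 2 d d = -3 - 2 d^{2}$)
$p{\left(1 \right)} \left(j{\left(0,6 \right)} - 43\right) = \left(-3 - 2 \cdot 1^{2}\right) \left(-12 - 43\right) = \left(-3 - 2\right) \left(-55\right) = \left(-5\right) \left(-55\right) = 275$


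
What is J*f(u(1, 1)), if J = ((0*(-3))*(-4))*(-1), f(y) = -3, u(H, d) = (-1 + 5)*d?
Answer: 0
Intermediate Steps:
u(H, d) = 4*d
J = 0 (J = (0*(-4))*(-1) = 0*(-1) = 0)
J*f(u(1, 1)) = 0*(-3) = 0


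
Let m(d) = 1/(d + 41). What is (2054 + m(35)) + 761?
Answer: 213941/76 ≈ 2815.0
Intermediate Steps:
m(d) = 1/(41 + d)
(2054 + m(35)) + 761 = (2054 + 1/(41 + 35)) + 761 = (2054 + 1/76) + 761 = 156105/76 + 761 = 213941/76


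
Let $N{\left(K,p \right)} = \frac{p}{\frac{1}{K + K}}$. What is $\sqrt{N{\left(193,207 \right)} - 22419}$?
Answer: $3 \sqrt{6387} \approx 239.76$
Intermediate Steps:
$N{\left(K,p \right)} = 2 K p$ ($N{\left(K,p \right)} = \frac{p}{\frac{1}{2 K}} = \frac{p}{\frac{1}{2} \frac{1}{K}} = p 2 K = 2 K p$)
$\sqrt{N{\left(193,207 \right)} - 22419} = \sqrt{2 \cdot 193 \cdot 207 - 22419} = \sqrt{79902 - 22419} = \sqrt{57483} = 3 \sqrt{6387}$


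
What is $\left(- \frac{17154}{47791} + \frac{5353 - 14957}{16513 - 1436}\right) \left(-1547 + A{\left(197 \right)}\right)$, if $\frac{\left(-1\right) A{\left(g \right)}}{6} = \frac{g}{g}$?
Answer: $\frac{1114457060966}{720544907} \approx 1546.7$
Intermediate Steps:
$A{\left(g \right)} = -6$ ($A{\left(g \right)} = - 6 \frac{g}{g} = \left(-6\right) 1 = -6$)
$\left(- \frac{17154}{47791} + \frac{5353 - 14957}{16513 - 1436}\right) \left(-1547 + A{\left(197 \right)}\right) = \left(- \frac{17154}{47791} + \frac{5353 - 14957}{16513 - 1436}\right) \left(-1547 - 6\right) = \left(\left(-17154\right) \frac{1}{47791} - \frac{9604}{15077}\right) \left(-1553\right) = \left(- \frac{17154}{47791} - \frac{9604}{15077}\right) \left(-1553\right) = \left(- \frac{717615622}{720544907}\right) \left(-1553\right) = \frac{1114457060966}{720544907}$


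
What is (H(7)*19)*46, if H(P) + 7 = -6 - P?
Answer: -17480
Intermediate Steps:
H(P) = -13 - P (H(P) = -7 + (-6 - P) = -13 - P)
(H(7)*19)*46 = ((-13 - 1*7)*19)*46 = ((-13 - 7)*19)*46 = -20*19*46 = -380*46 = -17480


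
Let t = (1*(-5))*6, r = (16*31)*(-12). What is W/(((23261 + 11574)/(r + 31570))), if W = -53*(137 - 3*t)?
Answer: -308210158/34835 ≈ -8847.7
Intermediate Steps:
r = -5952 (r = 496*(-12) = -5952)
t = -30 (t = -5*6 = -30)
W = -12031 (W = -53*(137 - 3*(-30)) = -53*(137 + 90) = -53*227 = -12031)
W/(((23261 + 11574)/(r + 31570))) = -12031*(-5952 + 31570)/(23261 + 11574) = -12031/(34835/25618) = -12031/(34835*(1/25618)) = -12031/34835/25618 = -12031*25618/34835 = -308210158/34835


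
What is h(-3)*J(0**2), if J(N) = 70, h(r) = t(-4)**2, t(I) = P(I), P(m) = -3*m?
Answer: 10080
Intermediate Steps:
t(I) = -3*I
h(r) = 144 (h(r) = (-3*(-4))**2 = 12**2 = 144)
h(-3)*J(0**2) = 144*70 = 10080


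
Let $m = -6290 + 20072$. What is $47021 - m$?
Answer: $33239$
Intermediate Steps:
$m = 13782$
$47021 - m = 47021 - 13782 = 33239$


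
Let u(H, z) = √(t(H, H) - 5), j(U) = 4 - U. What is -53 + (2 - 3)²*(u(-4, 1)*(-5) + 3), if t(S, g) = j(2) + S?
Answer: -50 - 5*I*√7 ≈ -50.0 - 13.229*I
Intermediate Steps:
t(S, g) = 2 + S (t(S, g) = (4 - 1*2) + S = (4 - 2) + S = 2 + S)
u(H, z) = √(-3 + H) (u(H, z) = √((2 + H) - 5) = √(-3 + H))
-53 + (2 - 3)²*(u(-4, 1)*(-5) + 3) = -53 + (2 - 3)²*(√(-3 - 4)*(-5) + 3) = -53 + (-1)²*(√(-7)*(-5) + 3) = -53 + 1*((I*√7)*(-5) + 3) = -53 + 1*(-5*I*√7 + 3) = -53 + 1*(3 - 5*I*√7) = -53 + (3 - 5*I*√7) = -50 - 5*I*√7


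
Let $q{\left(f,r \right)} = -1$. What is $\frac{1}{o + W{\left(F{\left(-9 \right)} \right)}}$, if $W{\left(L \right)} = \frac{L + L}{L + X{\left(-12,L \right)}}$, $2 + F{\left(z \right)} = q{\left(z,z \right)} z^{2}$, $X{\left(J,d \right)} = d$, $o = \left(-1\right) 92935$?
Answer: $- \frac{1}{92934} \approx -1.076 \cdot 10^{-5}$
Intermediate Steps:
$o = -92935$
$F{\left(z \right)} = -2 - z^{2}$
$W{\left(L \right)} = 1$ ($W{\left(L \right)} = \frac{L + L}{L + L} = \frac{2 L}{2 L} = 2 L \frac{1}{2 L} = 1$)
$\frac{1}{o + W{\left(F{\left(-9 \right)} \right)}} = \frac{1}{-92935 + 1} = \frac{1}{-92934} = - \frac{1}{92934}$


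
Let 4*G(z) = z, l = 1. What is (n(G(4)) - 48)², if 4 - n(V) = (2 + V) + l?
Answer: 2304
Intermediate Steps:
G(z) = z/4
n(V) = 1 - V (n(V) = 4 - ((2 + V) + 1) = 4 - (3 + V) = 4 + (-3 - V) = 1 - V)
(n(G(4)) - 48)² = ((1 - 4/4) - 48)² = ((1 - 1*1) - 48)² = ((1 - 1) - 48)² = (0 - 48)² = (-48)² = 2304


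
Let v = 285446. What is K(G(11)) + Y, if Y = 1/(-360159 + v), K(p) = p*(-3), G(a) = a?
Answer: -2465530/74713 ≈ -33.000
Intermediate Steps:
K(p) = -3*p
Y = -1/74713 (Y = 1/(-360159 + 285446) = 1/(-74713) = -1/74713 ≈ -1.3385e-5)
K(G(11)) + Y = -3*11 - 1/74713 = -33 - 1/74713 = -2465530/74713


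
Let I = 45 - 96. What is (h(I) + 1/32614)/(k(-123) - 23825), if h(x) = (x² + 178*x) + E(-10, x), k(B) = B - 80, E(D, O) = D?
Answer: 211567017/783649192 ≈ 0.26998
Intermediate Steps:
I = -51
k(B) = -80 + B
h(x) = -10 + x² + 178*x (h(x) = (x² + 178*x) - 10 = -10 + x² + 178*x)
(h(I) + 1/32614)/(k(-123) - 23825) = ((-10 + (-51)² + 178*(-51)) + 1/32614)/((-80 - 123) - 23825) = ((-10 + 2601 - 9078) + 1/32614)/(-203 - 23825) = (-6487 + 1/32614)/(-24028) = -211567017/32614*(-1/24028) = 211567017/783649192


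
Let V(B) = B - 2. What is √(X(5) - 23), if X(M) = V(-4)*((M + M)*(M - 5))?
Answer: I*√23 ≈ 4.7958*I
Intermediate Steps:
V(B) = -2 + B
X(M) = -12*M*(-5 + M) (X(M) = (-2 - 4)*((M + M)*(M - 5)) = -6*2*M*(-5 + M) = -12*M*(-5 + M))
√(X(5) - 23) = √(12*5*(5 - 1*5) - 23) = √(12*5*(5 - 5) - 23) = √(12*5*0 - 23) = √(0 - 23) = √(-23) = I*√23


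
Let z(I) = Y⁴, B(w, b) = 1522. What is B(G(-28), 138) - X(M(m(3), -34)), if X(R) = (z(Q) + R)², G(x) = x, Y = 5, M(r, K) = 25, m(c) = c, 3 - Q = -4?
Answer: -420978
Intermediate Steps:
Q = 7 (Q = 3 - 1*(-4) = 3 + 4 = 7)
z(I) = 625 (z(I) = 5⁴ = 625)
X(R) = (625 + R)²
B(G(-28), 138) - X(M(m(3), -34)) = 1522 - (625 + 25)² = 1522 - 1*650² = 1522 - 1*422500 = 1522 - 422500 = -420978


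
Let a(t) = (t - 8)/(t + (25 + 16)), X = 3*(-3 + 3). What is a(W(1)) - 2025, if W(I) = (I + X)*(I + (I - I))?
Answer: -12151/6 ≈ -2025.2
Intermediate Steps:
X = 0 (X = 3*0 = 0)
W(I) = I² (W(I) = (I + 0)*(I + (I - I)) = I*(I + 0) = I*I = I²)
a(t) = (-8 + t)/(41 + t) (a(t) = (-8 + t)/(t + 41) = (-8 + t)/(41 + t))
a(W(1)) - 2025 = (-8 + 1²)/(41 + 1²) - 2025 = (-8 + 1)/(41 + 1) - 2025 = -7/42 - 2025 = (1/42)*(-7) - 2025 = -⅙ - 2025 = -12151/6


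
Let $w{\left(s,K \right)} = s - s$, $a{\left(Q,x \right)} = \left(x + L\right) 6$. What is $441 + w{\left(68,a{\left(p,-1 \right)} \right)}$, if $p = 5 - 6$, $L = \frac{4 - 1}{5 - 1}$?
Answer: $441$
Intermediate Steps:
$L = \frac{3}{4} \approx 0.75$
$p = -1$ ($p = 5 - 6 = -1$)
$a{\left(Q,x \right)} = \frac{9}{2} + 6 x$ ($a{\left(Q,x \right)} = \left(x + \frac{3}{4}\right) 6 = \left(\frac{3}{4} + x\right) 6 = \frac{9}{2} + 6 x$)
$w{\left(s,K \right)} = 0$
$441 + w{\left(68,a{\left(p,-1 \right)} \right)} = 441 + 0 = 441$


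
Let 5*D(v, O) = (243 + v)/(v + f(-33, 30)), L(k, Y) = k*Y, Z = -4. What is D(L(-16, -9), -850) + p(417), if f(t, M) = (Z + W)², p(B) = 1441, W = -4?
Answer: 1499027/1040 ≈ 1441.4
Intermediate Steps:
L(k, Y) = Y*k
f(t, M) = 64 (f(t, M) = (-4 - 4)² = (-8)² = 64)
D(v, O) = (243 + v)/(5*(64 + v)) (D(v, O) = ((243 + v)/(v + 64))/5 = ((243 + v)/(64 + v))/5 = (243 + v)/(5*(64 + v)))
D(L(-16, -9), -850) + p(417) = (243 - 9*(-16))/(5*(64 - 9*(-16))) + 1441 = (243 + 144)/(5*(64 + 144)) + 1441 = (⅕)*387/208 + 1441 = (⅕)*(1/208)*387 + 1441 = 387/1040 + 1441 = 1499027/1040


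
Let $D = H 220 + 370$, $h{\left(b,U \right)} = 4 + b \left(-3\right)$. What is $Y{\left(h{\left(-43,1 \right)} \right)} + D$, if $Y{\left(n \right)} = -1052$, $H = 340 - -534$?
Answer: $191598$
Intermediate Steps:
$H = 874$ ($H = 340 + 534 = 874$)
$h{\left(b,U \right)} = 4 - 3 b$
$D = 192650$ ($D = 874 \cdot 220 + 370 = 192280 + 370 = 192650$)
$Y{\left(h{\left(-43,1 \right)} \right)} + D = -1052 + 192650 = 191598$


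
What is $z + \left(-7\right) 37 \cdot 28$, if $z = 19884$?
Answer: $12632$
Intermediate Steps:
$z + \left(-7\right) 37 \cdot 28 = 19884 + \left(-7\right) 37 \cdot 28 = 19884 - 7252 = 12632$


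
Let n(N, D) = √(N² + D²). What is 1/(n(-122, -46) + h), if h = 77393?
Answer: 77393/5989659449 - 10*√170/5989659449 ≈ 1.2899e-5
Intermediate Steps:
n(N, D) = √(D² + N²)
1/(n(-122, -46) + h) = 1/(√((-46)² + (-122)²) + 77393) = 1/(√(2116 + 14884) + 77393) = 1/(√17000 + 77393) = 1/(10*√170 + 77393) = 1/(77393 + 10*√170)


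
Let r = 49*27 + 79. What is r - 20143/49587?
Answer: 69500831/49587 ≈ 1401.6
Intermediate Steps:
r = 1402 (r = 1323 + 79 = 1402)
r - 20143/49587 = 1402 - 20143/49587 = 69500831/49587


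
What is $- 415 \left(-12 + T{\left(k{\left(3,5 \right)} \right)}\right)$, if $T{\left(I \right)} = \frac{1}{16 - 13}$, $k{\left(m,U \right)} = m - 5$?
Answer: $\frac{14525}{3} \approx 4841.7$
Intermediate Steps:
$k{\left(m,U \right)} = -5 + m$
$T{\left(I \right)} = \frac{1}{3}$
$- 415 \left(-12 + T{\left(k{\left(3,5 \right)} \right)}\right) = - 415 \left(-12 + \frac{1}{3}\right) = \left(-415\right) \left(- \frac{35}{3}\right) = \frac{14525}{3}$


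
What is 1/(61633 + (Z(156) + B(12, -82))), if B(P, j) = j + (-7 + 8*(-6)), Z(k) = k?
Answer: 1/61652 ≈ 1.6220e-5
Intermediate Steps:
B(P, j) = -55 + j (B(P, j) = j + (-7 - 48) = j - 55 = -55 + j)
1/(61633 + (Z(156) + B(12, -82))) = 1/(61633 + (156 + (-55 - 82))) = 1/(61633 + (156 - 137)) = 1/(61633 + 19) = 1/61652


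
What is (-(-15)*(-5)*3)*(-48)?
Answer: 10800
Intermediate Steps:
(-(-15)*(-5)*3)*(-48) = (-5*15*3)*(-48) = -75*3*(-48) = -225*(-48) = 10800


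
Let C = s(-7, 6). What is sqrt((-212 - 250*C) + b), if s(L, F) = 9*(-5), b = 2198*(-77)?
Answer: 16*I*sqrt(618) ≈ 397.75*I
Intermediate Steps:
b = -169246
s(L, F) = -45
C = -45
sqrt((-212 - 250*C) + b) = sqrt((-212 - 250*(-45)) - 169246) = sqrt((-212 + 11250) - 169246) = sqrt(11038 - 169246) = sqrt(-158208) = 16*I*sqrt(618)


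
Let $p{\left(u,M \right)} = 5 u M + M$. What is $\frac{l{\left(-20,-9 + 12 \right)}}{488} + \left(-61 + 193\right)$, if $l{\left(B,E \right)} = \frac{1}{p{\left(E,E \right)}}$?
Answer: $\frac{3091969}{23424} \approx 132.0$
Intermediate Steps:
$p{\left(u,M \right)} = M + 5 M u$ ($p{\left(u,M \right)} = 5 M u + M = M + 5 M u$)
$l{\left(B,E \right)} = \frac{1}{E \left(1 + 5 E\right)}$
$\frac{l{\left(-20,-9 + 12 \right)}}{488} + \left(-61 + 193\right) = \frac{\frac{1}{-9 + 12} \frac{1}{1 + 5 \left(-9 + 12\right)}}{488} + \left(-61 + 193\right) = \frac{1}{3 \left(1 + 5 \cdot 3\right)} \frac{1}{488} + 132 = \frac{1}{3 \left(1 + 15\right)} \frac{1}{488} + 132 = \frac{1}{3 \cdot 16} \cdot \frac{1}{488} + 132 = \frac{1}{3} \cdot \frac{1}{16} \cdot \frac{1}{488} + 132 = \frac{1}{48} \cdot \frac{1}{488} + 132 = \frac{1}{23424} + 132 = \frac{3091969}{23424}$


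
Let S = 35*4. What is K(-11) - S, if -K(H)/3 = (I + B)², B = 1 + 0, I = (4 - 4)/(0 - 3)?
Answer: -143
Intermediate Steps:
I = 0 (I = 0/(-3) = 0*(-⅓) = 0)
B = 1
S = 140
K(H) = -3 (K(H) = -3*(0 + 1)² = -3*1² = -3*1 = -3)
K(-11) - S = -3 - 1*140 = -3 - 140 = -143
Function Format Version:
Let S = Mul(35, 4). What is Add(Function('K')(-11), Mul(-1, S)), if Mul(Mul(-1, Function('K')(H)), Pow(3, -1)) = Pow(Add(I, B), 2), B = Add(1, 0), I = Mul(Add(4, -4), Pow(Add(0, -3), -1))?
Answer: -143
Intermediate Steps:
I = 0 (I = Mul(0, Pow(-3, -1)) = Mul(0, Rational(-1, 3)) = 0)
B = 1
S = 140
Function('K')(H) = -3 (Function('K')(H) = Mul(-3, Pow(Add(0, 1), 2)) = Mul(-3, Pow(1, 2)) = Mul(-3, 1) = -3)
Add(Function('K')(-11), Mul(-1, S)) = Add(-3, Mul(-1, 140)) = Add(-3, -140) = -143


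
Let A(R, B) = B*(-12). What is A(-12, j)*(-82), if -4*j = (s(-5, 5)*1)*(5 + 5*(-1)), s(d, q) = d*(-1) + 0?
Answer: 0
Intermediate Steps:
s(d, q) = -d (s(d, q) = -d + 0 = -d)
j = 0 (j = --1*(-5)*1*(5 + 5*(-1))/4 = -5*1*(5 - 5)/4 = -5*0/4 = -¼*0 = 0)
A(R, B) = -12*B
A(-12, j)*(-82) = -12*0*(-82) = 0*(-82) = 0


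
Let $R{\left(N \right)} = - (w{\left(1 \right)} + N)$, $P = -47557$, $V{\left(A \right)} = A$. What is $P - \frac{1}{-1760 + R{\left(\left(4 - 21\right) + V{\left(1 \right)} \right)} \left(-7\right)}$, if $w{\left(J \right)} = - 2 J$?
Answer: $- \frac{89692501}{1886} \approx -47557.0$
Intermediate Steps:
$R{\left(N \right)} = 2 - N$ ($R{\left(N \right)} = - (\left(-2\right) 1 + N) = - (-2 + N) = 2 - N$)
$P - \frac{1}{-1760 + R{\left(\left(4 - 21\right) + V{\left(1 \right)} \right)} \left(-7\right)} = -47557 - \frac{1}{-1760 + \left(2 - \left(\left(4 - 21\right) + 1\right)\right) \left(-7\right)} = -47557 - \frac{1}{-1760 + \left(2 - \left(-17 + 1\right)\right) \left(-7\right)} = -47557 - \frac{1}{-1760 + \left(2 - -16\right) \left(-7\right)} = -47557 - \frac{1}{-1760 + \left(2 + 16\right) \left(-7\right)} = -47557 - \frac{1}{-1760 + 18 \left(-7\right)} = -47557 - \frac{1}{-1760 - 126} = -47557 - \frac{1}{-1886} = -47557 - - \frac{1}{1886} = -47557 + \frac{1}{1886} = - \frac{89692501}{1886}$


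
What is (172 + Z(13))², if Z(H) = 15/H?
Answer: 5067001/169 ≈ 29982.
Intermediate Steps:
(172 + Z(13))² = (172 + 15/13)² = (2251/13)² = 5067001/169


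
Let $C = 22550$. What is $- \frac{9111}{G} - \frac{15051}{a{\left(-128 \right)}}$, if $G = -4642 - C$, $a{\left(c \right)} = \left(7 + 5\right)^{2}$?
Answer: $- \frac{5666039}{54384} \approx -104.19$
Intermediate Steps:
$a{\left(c \right)} = 144$ ($a{\left(c \right)} = 12^{2} = 144$)
$G = -27192$ ($G = -4642 - 22550 = -27192$)
$- \frac{9111}{G} - \frac{15051}{a{\left(-128 \right)}} = - \frac{9111}{-27192} - \frac{15051}{144} = \left(-9111\right) \left(- \frac{1}{27192}\right) - \frac{5017}{48} = \frac{3037}{9064} - \frac{5017}{48} = - \frac{5666039}{54384}$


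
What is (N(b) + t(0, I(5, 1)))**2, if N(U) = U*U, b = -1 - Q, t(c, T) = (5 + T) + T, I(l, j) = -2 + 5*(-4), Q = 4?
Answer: 196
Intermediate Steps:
I(l, j) = -22 (I(l, j) = -2 - 20 = -22)
t(c, T) = 5 + 2*T
b = -5 (b = -1 - 1*4 = -1 - 4 = -5)
N(U) = U**2
(N(b) + t(0, I(5, 1)))**2 = ((-5)**2 + (5 + 2*(-22)))**2 = (25 + (5 - 44))**2 = (25 - 39)**2 = (-14)**2 = 196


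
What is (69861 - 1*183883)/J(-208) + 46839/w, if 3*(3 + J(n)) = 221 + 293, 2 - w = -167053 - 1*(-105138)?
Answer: -7052015609/10422695 ≈ -676.60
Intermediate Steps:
w = 61917 (w = 2 - (-167053 - 1*(-105138)) = 2 - (-167053 + 105138) = 2 - 1*(-61915) = 2 + 61915 = 61917)
J(n) = 505/3 (J(n) = -3 + (221 + 293)/3 = -3 + (⅓)*514 = -3 + 514/3 = 505/3)
(69861 - 1*183883)/J(-208) + 46839/w = (69861 - 1*183883)/(505/3) + 46839/61917 = (69861 - 183883)*(3/505) + 46839*(1/61917) = -114022*3/505 + 15613/20639 = -342066/505 + 15613/20639 = -7052015609/10422695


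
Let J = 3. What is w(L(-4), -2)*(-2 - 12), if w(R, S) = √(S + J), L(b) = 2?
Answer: -14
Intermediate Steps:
w(R, S) = √(3 + S) (w(R, S) = √(S + 3) = √(3 + S))
w(L(-4), -2)*(-2 - 12) = √(3 - 2)*(-2 - 12) = √1*(-14) = 1*(-14) = -14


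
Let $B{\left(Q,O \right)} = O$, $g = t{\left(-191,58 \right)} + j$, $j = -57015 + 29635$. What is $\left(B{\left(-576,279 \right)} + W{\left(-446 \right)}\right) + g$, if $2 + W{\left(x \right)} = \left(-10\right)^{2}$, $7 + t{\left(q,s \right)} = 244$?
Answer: $-26766$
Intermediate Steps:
$t{\left(q,s \right)} = 237$ ($t{\left(q,s \right)} = -7 + 244 = 237$)
$W{\left(x \right)} = 98$ ($W{\left(x \right)} = -2 + \left(-10\right)^{2} = -2 + 100 = 98$)
$j = -27380$
$g = -27143$ ($g = 237 - 27380 = -27143$)
$\left(B{\left(-576,279 \right)} + W{\left(-446 \right)}\right) + g = \left(279 + 98\right) - 27143 = 377 - 27143 = -26766$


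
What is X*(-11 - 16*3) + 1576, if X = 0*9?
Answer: 1576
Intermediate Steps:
X = 0
X*(-11 - 16*3) + 1576 = 0*(-11 - 16*3) + 1576 = 0*(-11 - 48) + 1576 = 0*(-59) + 1576 = 0 + 1576 = 1576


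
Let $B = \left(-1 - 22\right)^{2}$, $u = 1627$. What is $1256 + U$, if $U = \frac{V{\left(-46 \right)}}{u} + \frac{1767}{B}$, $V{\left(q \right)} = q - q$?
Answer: $\frac{666191}{529} \approx 1259.3$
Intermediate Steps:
$B = 529$ ($B = \left(-23\right)^{2} = 529$)
$V{\left(q \right)} = 0$
$U = \frac{1767}{529}$ ($U = \frac{0}{1627} + \frac{1767}{529} = 0 \cdot \frac{1}{1627} + 1767 \cdot \frac{1}{529} = 0 + \frac{1767}{529} = \frac{1767}{529} \approx 3.3403$)
$1256 + U = 1256 + \frac{1767}{529} = \frac{666191}{529}$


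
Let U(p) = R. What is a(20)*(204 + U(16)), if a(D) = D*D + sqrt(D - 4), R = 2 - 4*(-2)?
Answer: 86456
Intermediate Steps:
R = 10 (R = 2 + 8 = 10)
U(p) = 10
a(D) = D**2 + sqrt(-4 + D)
a(20)*(204 + U(16)) = (20**2 + sqrt(-4 + 20))*(204 + 10) = (400 + sqrt(16))*214 = (400 + 4)*214 = 404*214 = 86456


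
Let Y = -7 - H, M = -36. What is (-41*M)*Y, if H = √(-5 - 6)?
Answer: -10332 - 1476*I*√11 ≈ -10332.0 - 4895.3*I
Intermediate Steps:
H = I*√11 (H = √(-11) = I*√11 ≈ 3.3166*I)
Y = -7 - I*√11 ≈ -7.0 - 3.3166*I
(-41*M)*Y = (-41*(-36))*(-7 - I*√11) = 1476*(-7 - I*√11) = -10332 - 1476*I*√11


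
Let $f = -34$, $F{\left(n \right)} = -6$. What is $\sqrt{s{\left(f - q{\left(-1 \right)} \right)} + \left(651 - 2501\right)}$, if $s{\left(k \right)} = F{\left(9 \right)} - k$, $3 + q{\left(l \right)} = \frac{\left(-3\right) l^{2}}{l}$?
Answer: $i \sqrt{1822} \approx 42.685 i$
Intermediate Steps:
$q{\left(l \right)} = -3 - 3 l$ ($q{\left(l \right)} = -3 + \frac{\left(-3\right) l^{2}}{l} = -3 - 3 l$)
$s{\left(k \right)} = -6 - k$
$\sqrt{s{\left(f - q{\left(-1 \right)} \right)} + \left(651 - 2501\right)} = \sqrt{\left(-6 - \left(-34 - \left(-3 - -3\right)\right)\right) + \left(651 - 2501\right)} = \sqrt{\left(-6 - \left(-34 - \left(-3 + 3\right)\right)\right) + \left(651 - 2501\right)} = \sqrt{\left(-6 - \left(-34 - 0\right)\right) - 1850} = \sqrt{\left(-6 - \left(-34 + 0\right)\right) - 1850} = \sqrt{\left(-6 - -34\right) - 1850} = \sqrt{\left(-6 + 34\right) - 1850} = \sqrt{28 - 1850} = \sqrt{-1822} = i \sqrt{1822}$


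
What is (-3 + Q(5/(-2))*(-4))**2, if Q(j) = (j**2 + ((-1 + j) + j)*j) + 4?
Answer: 10816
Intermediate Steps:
Q(j) = 4 + j**2 + j*(-1 + 2*j) (Q(j) = (j**2 + (-1 + 2*j)*j) + 4 = (j**2 + j*(-1 + 2*j)) + 4 = 4 + j**2 + j*(-1 + 2*j))
(-3 + Q(5/(-2))*(-4))**2 = (-3 + (4 - 5/(-2) + 3*(5/(-2))**2)*(-4))**2 = (-3 + (4 - 5*(-1)/2 + 3*(5*(-1/2))**2)*(-4))**2 = (-3 + (4 - 1*(-5/2) + 3*(-5/2)**2)*(-4))**2 = (-3 + (4 + 5/2 + 3*(25/4))*(-4))**2 = (-3 + (4 + 5/2 + 75/4)*(-4))**2 = (-3 + (101/4)*(-4))**2 = (-3 - 101)**2 = (-104)**2 = 10816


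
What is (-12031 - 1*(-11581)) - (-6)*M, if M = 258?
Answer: 1098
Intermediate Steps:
(-12031 - 1*(-11581)) - (-6)*M = (-12031 - 1*(-11581)) - (-6)*258 = (-12031 + 11581) - 1*(-1548) = -450 + 1548 = 1098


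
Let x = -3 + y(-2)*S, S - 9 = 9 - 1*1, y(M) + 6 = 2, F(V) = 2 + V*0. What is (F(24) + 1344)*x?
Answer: -95566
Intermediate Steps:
F(V) = 2 (F(V) = 2 + 0 = 2)
y(M) = -4 (y(M) = -6 + 2 = -4)
S = 17 (S = 9 + (9 - 1*1) = 9 + (9 - 1) = 9 + 8 = 17)
x = -71 (x = -3 - 4*17 = -3 - 68 = -71)
(F(24) + 1344)*x = (2 + 1344)*(-71) = 1346*(-71) = -95566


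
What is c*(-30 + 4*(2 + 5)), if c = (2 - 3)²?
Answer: -2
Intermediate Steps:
c = 1 (c = (-1)² = 1)
c*(-30 + 4*(2 + 5)) = 1*(-30 + 4*(2 + 5)) = 1*(-30 + 4*7) = 1*(-30 + 28) = 1*(-2) = -2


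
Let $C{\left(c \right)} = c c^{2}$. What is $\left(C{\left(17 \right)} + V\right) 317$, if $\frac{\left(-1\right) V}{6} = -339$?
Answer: $2202199$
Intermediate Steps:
$V = 2034$ ($V = \left(-6\right) \left(-339\right) = 2034$)
$C{\left(c \right)} = c^{3}$
$\left(C{\left(17 \right)} + V\right) 317 = \left(17^{3} + 2034\right) 317 = \left(4913 + 2034\right) 317 = 6947 \cdot 317 = 2202199$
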